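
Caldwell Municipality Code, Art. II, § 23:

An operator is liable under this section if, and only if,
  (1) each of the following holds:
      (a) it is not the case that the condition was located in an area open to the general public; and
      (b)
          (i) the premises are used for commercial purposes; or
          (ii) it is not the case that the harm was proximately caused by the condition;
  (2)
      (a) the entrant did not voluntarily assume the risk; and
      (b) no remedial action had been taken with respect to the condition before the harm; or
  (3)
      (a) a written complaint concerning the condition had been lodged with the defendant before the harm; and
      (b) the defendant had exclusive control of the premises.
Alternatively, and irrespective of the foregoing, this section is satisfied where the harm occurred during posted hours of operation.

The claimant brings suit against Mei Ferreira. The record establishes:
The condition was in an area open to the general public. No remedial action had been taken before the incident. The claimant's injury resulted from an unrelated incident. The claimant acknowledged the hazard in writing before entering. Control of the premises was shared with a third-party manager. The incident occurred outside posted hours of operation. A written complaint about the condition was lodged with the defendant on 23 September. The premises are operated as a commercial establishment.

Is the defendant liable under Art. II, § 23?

No — not liable.

(a) not (public area) — fails.
(i) commercial use — met.
(ii) not (proximate cause) — satisfied.
So (b) is satisfied (T OR T).
So (1) is not satisfied (F AND T).
(a) no assumed risk — not satisfied.
(b) no remedial action — met.
(2) = F AND T = false.
(a) complaint lodged — holds.
(b) exclusive control — not satisfied.
So (3) is not satisfied (T AND F).
Overall = F OR F OR F = false.
Exception (during posted hours) — not satisfied.
Result: main false OR exception false → false.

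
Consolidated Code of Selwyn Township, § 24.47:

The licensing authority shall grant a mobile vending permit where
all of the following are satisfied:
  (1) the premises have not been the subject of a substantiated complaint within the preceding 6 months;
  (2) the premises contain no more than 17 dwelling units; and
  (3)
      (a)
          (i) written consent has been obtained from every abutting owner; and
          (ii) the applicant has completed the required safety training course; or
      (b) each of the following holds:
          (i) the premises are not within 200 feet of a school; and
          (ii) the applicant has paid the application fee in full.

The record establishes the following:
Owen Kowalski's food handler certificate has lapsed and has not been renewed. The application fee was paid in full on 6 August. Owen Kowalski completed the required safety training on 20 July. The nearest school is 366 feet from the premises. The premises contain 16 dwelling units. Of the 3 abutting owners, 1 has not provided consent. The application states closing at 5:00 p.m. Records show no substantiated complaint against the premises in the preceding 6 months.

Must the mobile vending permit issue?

Yes — granted.

(1) no complaint in 6 mo. — holds.
(2) ≤ 17 units — holds.
(i) all abutters consent — not satisfied.
(ii) safety training — met.
So (a) is not satisfied (F AND T).
(i) ≥200 ft from school — met.
(ii) fee paid — satisfied.
(b): T AND T → true.
So (3) is satisfied (F OR T).
Overall = T AND T AND T = true.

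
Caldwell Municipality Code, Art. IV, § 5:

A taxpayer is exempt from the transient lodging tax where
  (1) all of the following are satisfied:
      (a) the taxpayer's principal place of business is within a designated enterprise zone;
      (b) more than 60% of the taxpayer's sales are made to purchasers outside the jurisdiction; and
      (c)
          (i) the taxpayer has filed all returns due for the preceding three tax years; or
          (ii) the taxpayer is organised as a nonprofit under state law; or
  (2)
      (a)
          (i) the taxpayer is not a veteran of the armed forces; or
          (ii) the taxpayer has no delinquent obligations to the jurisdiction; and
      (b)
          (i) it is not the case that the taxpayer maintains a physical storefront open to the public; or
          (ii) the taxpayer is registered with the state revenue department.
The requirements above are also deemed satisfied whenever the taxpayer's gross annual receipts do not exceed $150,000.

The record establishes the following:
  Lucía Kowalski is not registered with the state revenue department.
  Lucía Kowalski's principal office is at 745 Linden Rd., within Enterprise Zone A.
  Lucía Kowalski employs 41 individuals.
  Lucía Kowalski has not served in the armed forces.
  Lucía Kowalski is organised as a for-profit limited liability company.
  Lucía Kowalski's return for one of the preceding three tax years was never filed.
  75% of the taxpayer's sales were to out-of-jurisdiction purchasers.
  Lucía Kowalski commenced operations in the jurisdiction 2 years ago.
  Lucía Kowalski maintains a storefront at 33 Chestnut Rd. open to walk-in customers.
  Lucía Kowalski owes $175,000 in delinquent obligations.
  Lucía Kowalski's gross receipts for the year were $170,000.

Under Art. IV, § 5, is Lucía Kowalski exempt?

No — not exempt.

(a) in enterprise zone — satisfied.
(b) >60% out-of-jur. sales — satisfied.
(i) returns current — not met.
(ii) nonprofit — not satisfied.
So (c) is not satisfied (F OR F).
So (1) is not satisfied (T AND T AND F).
(i) not (veteran) — met.
(ii) no delinquency — fails.
(a) = T OR F = true.
(i) not (has storefront) — fails.
(ii) state-registered — fails.
(b): F OR F → false.
So (2) is not satisfied (T AND F).
So Overall is not satisfied (F OR F).
Exception (receipts ≤ $150,000) — not satisfied.
Result: main false OR exception false → false.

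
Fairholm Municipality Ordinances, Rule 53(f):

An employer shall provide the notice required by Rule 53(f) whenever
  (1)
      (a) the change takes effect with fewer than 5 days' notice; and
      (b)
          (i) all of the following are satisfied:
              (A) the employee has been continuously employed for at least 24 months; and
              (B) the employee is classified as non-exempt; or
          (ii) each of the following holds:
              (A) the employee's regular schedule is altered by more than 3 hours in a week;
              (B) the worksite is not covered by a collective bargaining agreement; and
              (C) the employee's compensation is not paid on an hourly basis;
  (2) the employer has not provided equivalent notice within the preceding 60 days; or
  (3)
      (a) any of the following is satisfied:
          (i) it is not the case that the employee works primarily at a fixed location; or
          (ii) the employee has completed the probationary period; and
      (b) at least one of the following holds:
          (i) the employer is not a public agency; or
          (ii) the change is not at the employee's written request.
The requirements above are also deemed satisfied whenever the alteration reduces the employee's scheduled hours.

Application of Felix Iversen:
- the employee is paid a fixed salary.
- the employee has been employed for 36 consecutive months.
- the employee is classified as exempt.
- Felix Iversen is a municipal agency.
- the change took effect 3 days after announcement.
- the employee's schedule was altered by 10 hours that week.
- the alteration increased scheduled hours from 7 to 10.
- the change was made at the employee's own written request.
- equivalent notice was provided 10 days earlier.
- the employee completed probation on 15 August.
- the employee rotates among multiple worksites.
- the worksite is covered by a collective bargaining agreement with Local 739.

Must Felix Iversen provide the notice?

(a) < 5 days' notice — satisfied.
(A) tenure ≥ 24 mo. — met.
(B) non-exempt — not satisfied.
So (i) is not satisfied (T AND F).
(A) schedule shift > 3h — met.
(B) no CBA — fails.
(C) not (hourly-paid) — holds.
So (ii) is not satisfied (T AND F AND T).
(b) = F OR F = false.
(1) = T AND F = false.
(2) no recent notice — fails.
(i) not (fixed location) — met.
(ii) past probation — satisfied.
So (a) is satisfied (T OR T).
(i) not (public agency) — fails.
(ii) not employee-requested — fails.
(b): F OR F → false.
(3) = T AND F = false.
Overall: F OR F OR F → false.
Exception (hours reduced) — not satisfied.
Result: main false OR exception false → false.

No — not required.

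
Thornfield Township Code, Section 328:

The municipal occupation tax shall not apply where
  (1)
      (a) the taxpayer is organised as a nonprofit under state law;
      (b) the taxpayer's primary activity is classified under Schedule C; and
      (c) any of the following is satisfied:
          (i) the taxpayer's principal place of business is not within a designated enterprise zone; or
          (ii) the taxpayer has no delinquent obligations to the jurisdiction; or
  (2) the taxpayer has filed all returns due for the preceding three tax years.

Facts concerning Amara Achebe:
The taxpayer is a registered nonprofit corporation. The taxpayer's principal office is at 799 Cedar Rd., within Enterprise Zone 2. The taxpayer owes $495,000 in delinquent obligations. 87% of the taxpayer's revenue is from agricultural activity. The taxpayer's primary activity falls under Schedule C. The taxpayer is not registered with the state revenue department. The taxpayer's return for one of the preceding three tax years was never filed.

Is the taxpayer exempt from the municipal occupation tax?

No — not exempt.

(a) nonprofit — holds.
(b) Schedule C activity — met.
(i) not (in enterprise zone) — not met.
(ii) no delinquency — not satisfied.
So (c) is not satisfied (F OR F).
(1): T AND T AND F → false.
(2) returns current — fails.
Overall: F OR F → false.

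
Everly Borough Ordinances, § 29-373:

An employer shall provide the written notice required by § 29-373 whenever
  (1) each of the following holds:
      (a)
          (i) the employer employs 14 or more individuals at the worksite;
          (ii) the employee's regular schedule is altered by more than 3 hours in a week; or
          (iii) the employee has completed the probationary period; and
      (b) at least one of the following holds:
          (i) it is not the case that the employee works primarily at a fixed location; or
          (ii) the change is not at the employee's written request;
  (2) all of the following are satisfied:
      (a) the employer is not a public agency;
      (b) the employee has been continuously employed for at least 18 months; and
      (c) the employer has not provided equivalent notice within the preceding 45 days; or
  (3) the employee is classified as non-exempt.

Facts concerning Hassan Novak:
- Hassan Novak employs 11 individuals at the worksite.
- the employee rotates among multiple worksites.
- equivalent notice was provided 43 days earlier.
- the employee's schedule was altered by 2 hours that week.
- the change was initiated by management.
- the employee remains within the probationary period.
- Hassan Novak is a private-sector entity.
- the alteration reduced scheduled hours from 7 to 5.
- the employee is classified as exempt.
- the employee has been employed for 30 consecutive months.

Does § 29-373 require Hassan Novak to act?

(i) ≥ 14 at site — fails.
(ii) schedule shift > 3h — not met.
(iii) past probation — fails.
(a): F OR F OR F → false.
(i) not (fixed location) — holds.
(ii) not employee-requested — met.
(b) = T OR T = true.
(1) = F AND T = false.
(a) not (public agency) — met.
(b) tenure ≥ 18 mo. — met.
(c) no recent notice — not satisfied.
(2) = T AND T AND F = false.
(3) non-exempt — not satisfied.
Overall = F OR F OR F = false.

No — not required.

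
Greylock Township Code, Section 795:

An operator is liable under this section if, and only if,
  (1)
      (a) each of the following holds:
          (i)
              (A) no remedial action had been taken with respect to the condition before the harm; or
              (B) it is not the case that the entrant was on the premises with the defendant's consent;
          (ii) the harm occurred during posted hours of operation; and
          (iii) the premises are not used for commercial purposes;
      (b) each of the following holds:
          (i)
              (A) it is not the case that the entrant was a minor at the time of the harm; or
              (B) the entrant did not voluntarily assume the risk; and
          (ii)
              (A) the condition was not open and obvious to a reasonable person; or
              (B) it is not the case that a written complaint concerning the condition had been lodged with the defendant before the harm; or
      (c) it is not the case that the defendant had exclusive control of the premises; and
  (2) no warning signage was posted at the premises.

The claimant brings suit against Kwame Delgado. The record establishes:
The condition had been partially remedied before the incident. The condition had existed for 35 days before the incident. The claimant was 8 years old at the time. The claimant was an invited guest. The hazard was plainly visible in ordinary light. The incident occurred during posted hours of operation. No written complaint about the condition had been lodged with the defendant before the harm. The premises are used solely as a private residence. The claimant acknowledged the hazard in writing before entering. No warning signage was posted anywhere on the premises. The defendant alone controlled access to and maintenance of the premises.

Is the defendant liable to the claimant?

No — not liable.

(A) no remedial action — not met.
(B) not (consent to enter) — not met.
(i) = F OR F = false.
(ii) during posted hours — satisfied.
(iii) not (commercial use) — met.
(a) = F AND T AND T = false.
(A) not (entrant a minor) — fails.
(B) no assumed risk — not satisfied.
(i): F OR F → false.
(A) not open/obvious — not satisfied.
(B) not (complaint lodged) — holds.
(ii) = F OR T = true.
So (b) is not satisfied (F AND T).
(c) not (exclusive control) — not satisfied.
(1): F OR F OR F → false.
(2) no signage posted — satisfied.
So Overall is not satisfied (F AND T).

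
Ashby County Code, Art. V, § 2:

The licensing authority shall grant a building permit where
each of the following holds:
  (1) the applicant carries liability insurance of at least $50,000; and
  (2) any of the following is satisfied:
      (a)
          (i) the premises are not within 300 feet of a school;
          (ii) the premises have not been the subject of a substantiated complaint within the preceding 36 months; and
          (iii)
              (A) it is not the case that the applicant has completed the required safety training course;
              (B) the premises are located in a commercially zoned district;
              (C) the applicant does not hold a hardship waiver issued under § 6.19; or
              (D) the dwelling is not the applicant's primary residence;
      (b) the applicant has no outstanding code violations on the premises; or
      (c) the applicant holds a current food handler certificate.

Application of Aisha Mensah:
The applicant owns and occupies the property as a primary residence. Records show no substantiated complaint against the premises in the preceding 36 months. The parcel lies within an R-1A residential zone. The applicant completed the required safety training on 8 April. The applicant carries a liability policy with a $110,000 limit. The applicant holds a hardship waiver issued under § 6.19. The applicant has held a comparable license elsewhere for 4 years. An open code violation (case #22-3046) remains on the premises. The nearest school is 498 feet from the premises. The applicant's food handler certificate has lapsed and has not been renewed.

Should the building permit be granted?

(1) insurance ≥ $50,000 — satisfied.
(i) ≥300 ft from school — met.
(ii) no complaint in 36 mo. — met.
(A) not (safety training) — fails.
(B) commercially zoned — fails.
(C) not (hardship waiver) — not satisfied.
(D) not (primary residence) — fails.
(iii) = F OR F OR F OR F = false.
(a) = T AND T AND F = false.
(b) no code violations — not satisfied.
(c) food handler cert. — fails.
(2): F OR F OR F → false.
Overall: T AND F → false.

No — denied.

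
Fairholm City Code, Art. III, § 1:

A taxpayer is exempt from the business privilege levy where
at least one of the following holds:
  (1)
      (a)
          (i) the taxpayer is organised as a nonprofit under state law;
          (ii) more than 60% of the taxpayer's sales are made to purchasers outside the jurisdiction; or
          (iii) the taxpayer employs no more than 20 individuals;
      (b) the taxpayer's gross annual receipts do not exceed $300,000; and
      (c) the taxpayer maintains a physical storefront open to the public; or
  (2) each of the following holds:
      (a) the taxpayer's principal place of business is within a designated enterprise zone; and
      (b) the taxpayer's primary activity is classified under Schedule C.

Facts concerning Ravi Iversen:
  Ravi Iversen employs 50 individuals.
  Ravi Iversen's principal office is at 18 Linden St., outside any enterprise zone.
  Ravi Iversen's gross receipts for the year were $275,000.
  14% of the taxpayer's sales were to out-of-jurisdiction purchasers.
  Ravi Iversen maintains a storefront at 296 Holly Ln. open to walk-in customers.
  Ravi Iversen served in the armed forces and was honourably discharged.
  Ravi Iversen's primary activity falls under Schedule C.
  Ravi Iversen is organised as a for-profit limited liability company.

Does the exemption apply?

(i) nonprofit — fails.
(ii) >60% out-of-jur. sales — fails.
(iii) ≤ 20 employees — not met.
(a) = F OR F OR F = false.
(b) receipts ≤ $300,000 — met.
(c) has storefront — met.
(1) = F AND T AND T = false.
(a) in enterprise zone — not satisfied.
(b) Schedule C activity — holds.
(2): F AND T → false.
Overall: F OR F → false.

No — not exempt.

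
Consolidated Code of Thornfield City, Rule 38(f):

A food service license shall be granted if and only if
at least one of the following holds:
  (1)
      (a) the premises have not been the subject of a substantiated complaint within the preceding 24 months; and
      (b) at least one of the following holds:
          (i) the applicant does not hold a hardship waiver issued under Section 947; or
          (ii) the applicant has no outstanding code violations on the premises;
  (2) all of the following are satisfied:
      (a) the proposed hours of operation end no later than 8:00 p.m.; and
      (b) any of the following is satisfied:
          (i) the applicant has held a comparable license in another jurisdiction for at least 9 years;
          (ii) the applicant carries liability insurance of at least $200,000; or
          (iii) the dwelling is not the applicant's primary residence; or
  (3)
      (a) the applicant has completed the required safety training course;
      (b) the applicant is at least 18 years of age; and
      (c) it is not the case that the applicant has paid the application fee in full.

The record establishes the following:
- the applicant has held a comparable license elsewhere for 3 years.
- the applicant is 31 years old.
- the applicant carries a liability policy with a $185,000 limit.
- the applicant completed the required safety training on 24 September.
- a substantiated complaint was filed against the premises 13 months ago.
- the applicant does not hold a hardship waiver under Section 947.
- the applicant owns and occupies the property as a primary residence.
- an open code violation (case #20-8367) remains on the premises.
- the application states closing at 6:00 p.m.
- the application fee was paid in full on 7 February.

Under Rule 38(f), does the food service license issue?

(a) no complaint in 24 mo. — fails.
(i) not (hardship waiver) — holds.
(ii) no code violations — not satisfied.
(b): T OR F → true.
(1): F AND T → false.
(a) closes by 8 p.m. — holds.
(i) prior license ≥ 9 yr — not met.
(ii) insurance ≥ $200,000 — not met.
(iii) not (primary residence) — not satisfied.
(b): F OR F OR F → false.
So (2) is not satisfied (T AND F).
(a) safety training — met.
(b) age ≥ 18 — met.
(c) not (fee paid) — not met.
(3) = T AND T AND F = false.
Overall: F OR F OR F → false.

No — denied.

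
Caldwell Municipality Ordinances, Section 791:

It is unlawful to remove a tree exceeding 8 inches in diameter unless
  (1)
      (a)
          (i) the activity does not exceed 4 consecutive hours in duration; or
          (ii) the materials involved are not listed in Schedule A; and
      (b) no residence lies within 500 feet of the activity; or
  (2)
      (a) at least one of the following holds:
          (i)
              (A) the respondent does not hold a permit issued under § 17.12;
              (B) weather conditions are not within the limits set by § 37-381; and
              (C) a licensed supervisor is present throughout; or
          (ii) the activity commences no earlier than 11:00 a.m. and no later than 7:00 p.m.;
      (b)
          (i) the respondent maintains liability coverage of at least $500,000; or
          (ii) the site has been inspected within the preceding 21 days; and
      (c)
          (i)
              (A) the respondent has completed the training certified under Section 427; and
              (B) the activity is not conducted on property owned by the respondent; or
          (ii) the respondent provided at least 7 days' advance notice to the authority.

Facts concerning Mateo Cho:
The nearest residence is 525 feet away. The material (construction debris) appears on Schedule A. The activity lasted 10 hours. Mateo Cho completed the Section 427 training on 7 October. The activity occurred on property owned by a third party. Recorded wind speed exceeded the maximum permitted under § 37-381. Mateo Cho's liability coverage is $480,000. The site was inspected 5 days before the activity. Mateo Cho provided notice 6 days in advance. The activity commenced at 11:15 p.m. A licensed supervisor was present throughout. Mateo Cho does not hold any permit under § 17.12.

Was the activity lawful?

(i) ≤ 4 hrs duration — fails.
(ii) not (Schedule A material) — not satisfied.
(a): F OR F → false.
(b) no residence in 500 ft — met.
So (1) is not satisfied (F AND T).
(A) not (holds permit) — holds.
(B) not (weather ok) — met.
(C) supervisor present — holds.
So (i) is satisfied (T AND T AND T).
(ii) start within hours — not met.
So (a) is satisfied (T OR F).
(i) coverage ≥ $500,000 — fails.
(ii) site inspected — holds.
(b): F OR T → true.
(A) training certified — holds.
(B) not (own property) — satisfied.
(i) = T AND T = true.
(ii) ≥7 days' notice — not met.
(c) = T OR F = true.
(2): T AND T AND T → true.
So Overall is satisfied (F OR T).

Yes — lawful.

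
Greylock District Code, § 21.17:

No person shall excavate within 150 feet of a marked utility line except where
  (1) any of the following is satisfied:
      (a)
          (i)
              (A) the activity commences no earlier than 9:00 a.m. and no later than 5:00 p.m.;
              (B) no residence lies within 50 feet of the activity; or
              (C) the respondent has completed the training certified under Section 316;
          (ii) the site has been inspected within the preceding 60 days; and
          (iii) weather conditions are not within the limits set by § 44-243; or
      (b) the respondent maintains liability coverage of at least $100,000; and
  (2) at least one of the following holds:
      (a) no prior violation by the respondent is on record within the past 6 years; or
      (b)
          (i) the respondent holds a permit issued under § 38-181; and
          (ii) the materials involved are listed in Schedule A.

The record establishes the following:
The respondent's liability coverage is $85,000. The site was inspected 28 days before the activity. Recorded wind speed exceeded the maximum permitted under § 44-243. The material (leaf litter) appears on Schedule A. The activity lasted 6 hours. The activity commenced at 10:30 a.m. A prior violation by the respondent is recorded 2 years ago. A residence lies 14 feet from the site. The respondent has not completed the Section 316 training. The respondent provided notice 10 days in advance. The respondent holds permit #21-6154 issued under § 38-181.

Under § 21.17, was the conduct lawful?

(A) start within hours — holds.
(B) no residence in 50 ft — not met.
(C) training certified — not satisfied.
So (i) is satisfied (T OR F OR F).
(ii) site inspected — met.
(iii) not (weather ok) — satisfied.
So (a) is satisfied (T AND T AND T).
(b) coverage ≥ $100,000 — fails.
(1): T OR F → true.
(a) no prior violation — fails.
(i) holds permit — satisfied.
(ii) Schedule A material — met.
So (b) is satisfied (T AND T).
(2) = F OR T = true.
Overall: T AND T → true.

Yes — lawful.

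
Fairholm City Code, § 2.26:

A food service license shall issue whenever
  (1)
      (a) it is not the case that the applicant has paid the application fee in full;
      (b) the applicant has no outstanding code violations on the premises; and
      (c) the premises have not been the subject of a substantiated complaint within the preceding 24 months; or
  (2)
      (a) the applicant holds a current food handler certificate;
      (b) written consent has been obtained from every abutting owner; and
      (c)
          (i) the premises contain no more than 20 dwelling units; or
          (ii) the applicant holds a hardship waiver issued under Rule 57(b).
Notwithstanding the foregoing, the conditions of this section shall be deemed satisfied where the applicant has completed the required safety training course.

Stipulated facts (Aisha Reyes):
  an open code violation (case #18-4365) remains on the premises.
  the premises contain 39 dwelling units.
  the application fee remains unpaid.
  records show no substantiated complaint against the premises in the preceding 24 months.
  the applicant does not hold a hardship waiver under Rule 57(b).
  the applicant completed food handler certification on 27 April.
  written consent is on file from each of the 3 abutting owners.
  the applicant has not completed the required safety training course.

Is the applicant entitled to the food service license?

(a) not (fee paid) — satisfied.
(b) no code violations — fails.
(c) no complaint in 24 mo. — satisfied.
(1) = T AND F AND T = false.
(a) food handler cert. — met.
(b) all abutters consent — met.
(i) ≤ 20 units — not satisfied.
(ii) hardship waiver — fails.
So (c) is not satisfied (F OR F).
(2) = T AND T AND F = false.
Overall: F OR F → false.
Exception (safety training) — not satisfied.
Result: main false OR exception false → false.

No — denied.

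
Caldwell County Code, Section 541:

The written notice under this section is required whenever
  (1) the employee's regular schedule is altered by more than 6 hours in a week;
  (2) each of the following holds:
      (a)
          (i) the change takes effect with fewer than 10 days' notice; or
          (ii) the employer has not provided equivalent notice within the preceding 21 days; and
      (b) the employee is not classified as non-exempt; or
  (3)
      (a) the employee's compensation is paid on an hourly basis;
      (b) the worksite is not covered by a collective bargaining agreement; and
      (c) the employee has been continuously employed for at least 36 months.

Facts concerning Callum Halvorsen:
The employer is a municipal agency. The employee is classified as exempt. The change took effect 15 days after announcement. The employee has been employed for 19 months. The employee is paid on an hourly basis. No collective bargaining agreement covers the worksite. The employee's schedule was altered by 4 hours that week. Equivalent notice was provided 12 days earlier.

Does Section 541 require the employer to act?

(1) schedule shift > 6h — not satisfied.
(i) < 10 days' notice — not satisfied.
(ii) no recent notice — fails.
So (a) is not satisfied (F OR F).
(b) not (non-exempt) — satisfied.
(2) = F AND T = false.
(a) hourly-paid — holds.
(b) no CBA — met.
(c) tenure ≥ 36 mo. — not satisfied.
(3) = T AND T AND F = false.
Overall: F OR F OR F → false.

No — not required.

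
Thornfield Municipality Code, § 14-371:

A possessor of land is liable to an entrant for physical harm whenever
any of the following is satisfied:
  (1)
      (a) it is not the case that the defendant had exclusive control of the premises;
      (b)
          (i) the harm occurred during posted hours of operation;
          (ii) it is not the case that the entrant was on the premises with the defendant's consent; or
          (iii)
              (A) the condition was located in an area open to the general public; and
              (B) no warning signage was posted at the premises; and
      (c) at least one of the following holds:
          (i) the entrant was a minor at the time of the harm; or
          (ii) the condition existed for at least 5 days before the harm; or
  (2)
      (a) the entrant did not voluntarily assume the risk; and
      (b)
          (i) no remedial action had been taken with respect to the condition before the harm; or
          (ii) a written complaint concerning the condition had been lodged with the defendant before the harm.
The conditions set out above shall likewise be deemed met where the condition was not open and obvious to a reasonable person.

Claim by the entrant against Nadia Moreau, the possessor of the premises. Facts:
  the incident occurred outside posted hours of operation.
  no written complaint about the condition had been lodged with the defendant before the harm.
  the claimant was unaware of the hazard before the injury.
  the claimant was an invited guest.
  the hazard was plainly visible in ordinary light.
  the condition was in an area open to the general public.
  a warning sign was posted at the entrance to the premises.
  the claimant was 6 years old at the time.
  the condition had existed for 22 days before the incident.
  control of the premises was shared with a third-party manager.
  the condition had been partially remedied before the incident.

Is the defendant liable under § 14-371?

(a) not (exclusive control) — satisfied.
(i) during posted hours — not satisfied.
(ii) not (consent to enter) — fails.
(A) public area — holds.
(B) no signage posted — fails.
(iii): T AND F → false.
So (b) is not satisfied (F OR F OR F).
(i) entrant a minor — met.
(ii) condition ≥5 days old — met.
So (c) is satisfied (T OR T).
(1): T AND F AND T → false.
(a) no assumed risk — holds.
(i) no remedial action — fails.
(ii) complaint lodged — fails.
(b): F OR F → false.
(2): T AND F → false.
Overall = F OR F = false.
Exception (not open/obvious) — not satisfied.
Result: main false OR exception false → false.

No — not liable.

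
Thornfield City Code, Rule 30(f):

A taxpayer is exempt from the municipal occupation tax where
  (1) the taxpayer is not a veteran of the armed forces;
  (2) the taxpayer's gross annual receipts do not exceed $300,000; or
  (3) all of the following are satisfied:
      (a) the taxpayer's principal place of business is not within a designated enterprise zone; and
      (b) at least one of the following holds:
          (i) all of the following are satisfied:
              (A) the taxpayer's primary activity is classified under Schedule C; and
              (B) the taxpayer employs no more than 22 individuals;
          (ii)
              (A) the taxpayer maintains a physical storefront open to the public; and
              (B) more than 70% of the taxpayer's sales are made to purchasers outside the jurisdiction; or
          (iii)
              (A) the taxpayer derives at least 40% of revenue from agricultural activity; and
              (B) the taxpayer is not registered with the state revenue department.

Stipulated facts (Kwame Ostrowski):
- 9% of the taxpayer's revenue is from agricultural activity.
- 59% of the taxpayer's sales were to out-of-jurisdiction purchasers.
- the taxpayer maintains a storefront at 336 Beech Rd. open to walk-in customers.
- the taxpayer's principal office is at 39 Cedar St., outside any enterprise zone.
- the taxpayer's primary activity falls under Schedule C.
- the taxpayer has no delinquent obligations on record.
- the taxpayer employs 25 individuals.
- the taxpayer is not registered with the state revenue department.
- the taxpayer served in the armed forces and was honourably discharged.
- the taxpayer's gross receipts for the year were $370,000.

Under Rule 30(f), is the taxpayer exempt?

(1) not (veteran) — not satisfied.
(2) receipts ≤ $300,000 — not met.
(a) not (in enterprise zone) — satisfied.
(A) Schedule C activity — satisfied.
(B) ≤ 22 employees — not met.
(i) = T AND F = false.
(A) has storefront — holds.
(B) >70% out-of-jur. sales — not met.
(ii) = T AND F = false.
(A) ≥40% agricultural — not met.
(B) not (state-registered) — holds.
(iii): F AND T → false.
(b) = F OR F OR F = false.
So (3) is not satisfied (T AND F).
Overall: F OR F OR F → false.

No — not exempt.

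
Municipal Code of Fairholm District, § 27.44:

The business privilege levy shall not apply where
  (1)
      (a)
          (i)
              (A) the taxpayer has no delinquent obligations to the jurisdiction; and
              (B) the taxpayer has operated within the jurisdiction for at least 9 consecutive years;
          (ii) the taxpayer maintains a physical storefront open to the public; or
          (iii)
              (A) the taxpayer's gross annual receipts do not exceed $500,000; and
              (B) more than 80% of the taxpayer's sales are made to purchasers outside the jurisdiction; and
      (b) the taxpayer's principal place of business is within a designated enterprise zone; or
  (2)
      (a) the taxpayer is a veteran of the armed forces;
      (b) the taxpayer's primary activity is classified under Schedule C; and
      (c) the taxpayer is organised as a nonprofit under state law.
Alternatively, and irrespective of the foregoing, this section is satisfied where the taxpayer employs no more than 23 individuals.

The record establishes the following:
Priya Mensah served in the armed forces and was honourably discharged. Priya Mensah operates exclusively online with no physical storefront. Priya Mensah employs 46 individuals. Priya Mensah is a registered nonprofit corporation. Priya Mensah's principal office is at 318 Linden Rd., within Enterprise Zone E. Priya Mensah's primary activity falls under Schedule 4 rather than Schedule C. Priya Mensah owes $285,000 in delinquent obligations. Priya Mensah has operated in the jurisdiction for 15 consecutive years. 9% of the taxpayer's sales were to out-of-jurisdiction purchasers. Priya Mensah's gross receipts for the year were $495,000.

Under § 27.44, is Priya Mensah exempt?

No — not exempt.

(A) no delinquency — not satisfied.
(B) ≥ 9 yrs in jurisdiction — holds.
So (i) is not satisfied (F AND T).
(ii) has storefront — not satisfied.
(A) receipts ≤ $500,000 — satisfied.
(B) >80% out-of-jur. sales — not met.
(iii): T AND F → false.
(a): F OR F OR F → false.
(b) in enterprise zone — holds.
(1): F AND T → false.
(a) veteran — satisfied.
(b) Schedule C activity — fails.
(c) nonprofit — holds.
(2) = T AND F AND T = false.
So Overall is not satisfied (F OR F).
Exception (≤ 23 employees) — not satisfied.
Result: main false OR exception false → false.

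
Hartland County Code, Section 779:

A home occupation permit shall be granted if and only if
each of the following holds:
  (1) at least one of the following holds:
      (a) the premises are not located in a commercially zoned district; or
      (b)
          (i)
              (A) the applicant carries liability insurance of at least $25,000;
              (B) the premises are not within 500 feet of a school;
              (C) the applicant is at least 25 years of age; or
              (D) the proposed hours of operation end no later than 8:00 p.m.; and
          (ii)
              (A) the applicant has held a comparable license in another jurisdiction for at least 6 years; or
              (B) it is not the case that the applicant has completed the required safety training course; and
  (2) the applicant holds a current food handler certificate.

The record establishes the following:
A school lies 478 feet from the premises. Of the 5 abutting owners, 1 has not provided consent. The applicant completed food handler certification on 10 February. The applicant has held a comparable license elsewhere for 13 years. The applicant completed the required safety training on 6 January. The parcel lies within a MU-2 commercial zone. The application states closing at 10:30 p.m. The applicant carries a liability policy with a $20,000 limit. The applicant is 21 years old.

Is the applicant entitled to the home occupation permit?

(a) not (commercially zoned) — fails.
(A) insurance ≥ $25,000 — not satisfied.
(B) ≥500 ft from school — not satisfied.
(C) age ≥ 25 — not met.
(D) closes by 8 p.m. — fails.
(i): F OR F OR F OR F → false.
(A) prior license ≥ 6 yr — holds.
(B) not (safety training) — fails.
(ii) = T OR F = true.
(b): F AND T → false.
So (1) is not satisfied (F OR F).
(2) food handler cert. — holds.
So Overall is not satisfied (F AND T).

No — denied.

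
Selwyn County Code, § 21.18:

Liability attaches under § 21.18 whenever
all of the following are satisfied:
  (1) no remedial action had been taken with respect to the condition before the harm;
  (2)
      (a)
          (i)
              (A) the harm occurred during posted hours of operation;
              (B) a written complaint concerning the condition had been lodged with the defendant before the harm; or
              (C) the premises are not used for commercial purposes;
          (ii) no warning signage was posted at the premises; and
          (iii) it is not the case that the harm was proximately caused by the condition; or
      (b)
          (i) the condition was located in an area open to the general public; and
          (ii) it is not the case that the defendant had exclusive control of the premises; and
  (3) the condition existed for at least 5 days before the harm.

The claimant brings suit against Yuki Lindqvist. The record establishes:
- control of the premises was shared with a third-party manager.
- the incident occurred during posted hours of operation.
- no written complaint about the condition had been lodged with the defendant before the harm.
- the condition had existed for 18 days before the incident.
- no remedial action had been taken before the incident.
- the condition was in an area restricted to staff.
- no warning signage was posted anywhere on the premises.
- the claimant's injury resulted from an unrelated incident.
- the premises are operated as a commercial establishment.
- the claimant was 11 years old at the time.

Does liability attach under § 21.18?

Yes — liable.

(1) no remedial action — holds.
(A) during posted hours — met.
(B) complaint lodged — fails.
(C) not (commercial use) — not satisfied.
So (i) is satisfied (T OR F OR F).
(ii) no signage posted — holds.
(iii) not (proximate cause) — holds.
So (a) is satisfied (T AND T AND T).
(i) public area — fails.
(ii) not (exclusive control) — met.
(b): F AND T → false.
(2): T OR F → true.
(3) condition ≥5 days old — satisfied.
So Overall is satisfied (T AND T AND T).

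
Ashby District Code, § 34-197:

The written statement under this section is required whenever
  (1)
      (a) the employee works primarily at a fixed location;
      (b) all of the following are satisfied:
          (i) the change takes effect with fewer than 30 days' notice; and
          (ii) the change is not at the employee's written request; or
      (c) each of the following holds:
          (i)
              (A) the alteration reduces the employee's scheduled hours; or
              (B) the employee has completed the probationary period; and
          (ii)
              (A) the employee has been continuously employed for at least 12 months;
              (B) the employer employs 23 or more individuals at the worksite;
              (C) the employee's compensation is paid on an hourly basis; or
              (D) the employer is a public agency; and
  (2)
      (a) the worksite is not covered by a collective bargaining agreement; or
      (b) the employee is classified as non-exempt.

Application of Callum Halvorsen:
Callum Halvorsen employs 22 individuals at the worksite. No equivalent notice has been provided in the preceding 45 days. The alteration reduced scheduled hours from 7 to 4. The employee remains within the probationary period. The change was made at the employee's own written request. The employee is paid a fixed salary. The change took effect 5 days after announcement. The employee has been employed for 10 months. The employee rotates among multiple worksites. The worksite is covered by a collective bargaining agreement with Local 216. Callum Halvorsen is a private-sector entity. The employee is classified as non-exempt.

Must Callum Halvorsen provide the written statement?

(a) fixed location — not satisfied.
(i) < 30 days' notice — holds.
(ii) not employee-requested — not met.
(b): T AND F → false.
(A) hours reduced — met.
(B) past probation — not met.
(i): T OR F → true.
(A) tenure ≥ 12 mo. — not satisfied.
(B) ≥ 23 at site — not satisfied.
(C) hourly-paid — not met.
(D) public agency — fails.
(ii): F OR F OR F OR F → false.
So (c) is not satisfied (T AND F).
So (1) is not satisfied (F OR F OR F).
(a) no CBA — fails.
(b) non-exempt — satisfied.
(2): F OR T → true.
Overall = F AND T = false.

No — not required.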